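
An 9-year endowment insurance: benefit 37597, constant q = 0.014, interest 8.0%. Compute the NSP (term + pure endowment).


Term component = 3132.1972
Pure endowment = 9_p_x * v^9 * benefit = 0.88083 * 0.500249 * 37597 = 16566.5329
NSP = 19698.7301


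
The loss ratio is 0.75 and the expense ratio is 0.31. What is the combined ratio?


Combined ratio = loss ratio + expense ratio
= 0.75 + 0.31
= 1.06


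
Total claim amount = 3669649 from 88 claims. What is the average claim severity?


severity = total / number
= 3669649 / 88
= 41700.5568


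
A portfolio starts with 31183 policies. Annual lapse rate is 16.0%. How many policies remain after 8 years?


remaining = initial * (1 - lapse)^years
= 31183 * (1 - 0.16)^8
= 31183 * 0.247876
= 7729.5139


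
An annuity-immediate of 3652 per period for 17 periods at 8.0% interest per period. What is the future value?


FV = PMT * ((1+i)^n - 1) / i
= 3652 * ((1.08)^17 - 1) / 0.08
= 3652 * (3.700018 - 1) / 0.08
= 123255.8242


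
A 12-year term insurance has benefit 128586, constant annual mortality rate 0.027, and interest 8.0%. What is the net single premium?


NSP = benefit * sum_{k=0}^{n-1} k_p_x * q * v^(k+1)
With constant q=0.027, v=0.925926
Sum = 0.180184
NSP = 128586 * 0.180184
= 23169.1841


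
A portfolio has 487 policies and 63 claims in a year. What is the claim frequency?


frequency = claims / policies
= 63 / 487
= 0.1294


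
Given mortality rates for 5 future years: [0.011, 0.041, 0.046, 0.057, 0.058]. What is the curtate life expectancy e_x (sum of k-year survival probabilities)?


e_x = sum_{k=1}^{n} k_p_x
k_p_x values:
  1_p_x = 0.989
  2_p_x = 0.948451
  3_p_x = 0.904822
  4_p_x = 0.853247
  5_p_x = 0.803759
e_x = 4.4993


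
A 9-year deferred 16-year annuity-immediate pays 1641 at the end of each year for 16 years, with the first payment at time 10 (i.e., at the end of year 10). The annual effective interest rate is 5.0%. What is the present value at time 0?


PV at time 9 of the 16-year annuity-immediate:
a_n = 1641 * (1-(1+0.05)^(-16))/0.05 = 17784.7798
Discount back 9 years to time 0:
PV = 17784.7798 * (1+0.05)^(-9)
= 17784.7798 * 0.644609
= 11464.2277


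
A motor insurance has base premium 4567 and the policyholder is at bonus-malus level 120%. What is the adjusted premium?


adjusted = base * BM_level / 100
= 4567 * 120 / 100
= 4567 * 1.2
= 5480.4


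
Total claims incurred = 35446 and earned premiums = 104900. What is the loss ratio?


Loss ratio = claims / premiums
= 35446 / 104900
= 0.3379


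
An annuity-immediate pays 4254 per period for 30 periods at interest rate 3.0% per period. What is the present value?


PV = PMT * (1 - (1+i)^(-n)) / i
= 4254 * (1 - (1+0.03)^(-30)) / 0.03
= 4254 * (1 - 0.411987) / 0.03
= 4254 * 19.600441
= 83380.2775


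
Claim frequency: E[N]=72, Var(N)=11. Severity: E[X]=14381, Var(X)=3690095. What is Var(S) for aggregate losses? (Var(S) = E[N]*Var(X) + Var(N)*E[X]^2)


Var(S) = E[N]*Var(X) + Var(N)*E[X]^2
= 72*3690095 + 11*14381^2
= 265686840 + 2274944771
= 2.5406e+09


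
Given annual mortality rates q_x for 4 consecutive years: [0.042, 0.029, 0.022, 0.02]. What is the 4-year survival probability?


p_k = 1 - q_k for each year
Survival = product of (1 - q_k)
= 0.958 * 0.971 * 0.978 * 0.98
= 0.8916


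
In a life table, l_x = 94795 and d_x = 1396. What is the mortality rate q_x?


q_x = d_x / l_x
= 1396 / 94795
= 0.0147


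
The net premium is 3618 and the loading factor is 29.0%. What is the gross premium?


Gross = net * (1 + loading)
= 3618 * (1 + 0.29)
= 3618 * 1.29
= 4667.22


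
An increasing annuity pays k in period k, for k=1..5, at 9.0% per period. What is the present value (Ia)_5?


(Ia)_n = sum_{k=1}^{n} k * v^k, v = 1/(1+i)
v = 0.917431
Sum computed term by term:
(Ia)_5 = 11.0007


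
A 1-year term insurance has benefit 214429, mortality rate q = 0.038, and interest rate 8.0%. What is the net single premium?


NSP = benefit * q * v
v = 1/(1+i) = 0.925926
NSP = 214429 * 0.038 * 0.925926
= 7544.7241


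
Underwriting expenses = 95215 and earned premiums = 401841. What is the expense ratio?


Expense ratio = expenses / premiums
= 95215 / 401841
= 0.2369


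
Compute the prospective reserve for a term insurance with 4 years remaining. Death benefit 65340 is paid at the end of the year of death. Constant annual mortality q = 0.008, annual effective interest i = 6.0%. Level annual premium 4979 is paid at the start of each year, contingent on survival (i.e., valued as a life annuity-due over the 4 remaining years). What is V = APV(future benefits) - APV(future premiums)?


v = 1/(1+i) = 0.943396
APV(future benefits) per unit = sum_{k=0}^{3} k_p_x * q * v^(k+1) = 0.027406
APV(future benefits) = 65340 * 0.027406 = 1790.7064
Life annuity-due factor ä_{x:4} = sum_{k=0}^{3} k_p_x * v^k = 3.631292
APV(future premiums) = 4979 * 3.631292 = 18080.2014
V = 1790.7064 - 18080.2014
= -16289.495


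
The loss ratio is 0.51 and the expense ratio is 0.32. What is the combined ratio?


Combined ratio = loss ratio + expense ratio
= 0.51 + 0.32
= 0.83


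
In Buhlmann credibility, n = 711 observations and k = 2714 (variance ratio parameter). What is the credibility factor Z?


Z = n / (n + k)
= 711 / (711 + 2714)
= 711 / 3425
= 0.2076


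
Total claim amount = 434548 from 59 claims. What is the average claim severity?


severity = total / number
= 434548 / 59
= 7365.2203


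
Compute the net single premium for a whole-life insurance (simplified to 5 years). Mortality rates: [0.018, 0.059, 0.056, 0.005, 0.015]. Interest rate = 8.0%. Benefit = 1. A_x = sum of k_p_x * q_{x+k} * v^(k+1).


v = 0.925926
Year 0: k_p_x=1.0, q=0.018, term=0.016667
Year 1: k_p_x=0.982, q=0.059, term=0.049672
Year 2: k_p_x=0.924062, q=0.056, term=0.041079
Year 3: k_p_x=0.872315, q=0.005, term=0.003206
Year 4: k_p_x=0.867953, q=0.015, term=0.008861
A_x = 0.1195


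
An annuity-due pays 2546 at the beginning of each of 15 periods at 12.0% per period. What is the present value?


PV_due = PMT * (1-(1+i)^(-n))/i * (1+i)
PV_immediate = 17340.461
PV_due = 17340.461 * 1.12
= 19421.3163


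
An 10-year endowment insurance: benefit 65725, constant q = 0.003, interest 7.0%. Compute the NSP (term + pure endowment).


Term component = 1368.6023
Pure endowment = 10_p_x * v^10 * benefit = 0.970402 * 0.508349 * 65725 = 32422.3434
NSP = 33790.9457


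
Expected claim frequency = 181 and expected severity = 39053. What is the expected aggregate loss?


E[S] = E[N] * E[X]
= 181 * 39053
= 7.0686e+06


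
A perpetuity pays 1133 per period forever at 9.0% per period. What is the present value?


PV = PMT / i
= 1133 / 0.09
= 12588.8889


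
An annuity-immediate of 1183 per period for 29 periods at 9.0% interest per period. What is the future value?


FV = PMT * ((1+i)^n - 1) / i
= 1183 * ((1.09)^29 - 1) / 0.09
= 1183 * (12.172182 - 1) / 0.09
= 146852.1267


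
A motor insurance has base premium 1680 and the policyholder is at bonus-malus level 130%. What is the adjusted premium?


adjusted = base * BM_level / 100
= 1680 * 130 / 100
= 1680 * 1.3
= 2184.0


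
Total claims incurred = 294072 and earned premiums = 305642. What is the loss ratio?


Loss ratio = claims / premiums
= 294072 / 305642
= 0.9621


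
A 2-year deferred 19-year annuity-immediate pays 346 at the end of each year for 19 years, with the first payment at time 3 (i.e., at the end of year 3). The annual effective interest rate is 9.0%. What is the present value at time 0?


PV at time 2 of the 19-year annuity-immediate:
a_n = 346 * (1-(1+0.09)^(-19))/0.09 = 3096.7397
Discount back 2 years to time 0:
PV = 3096.7397 * (1+0.09)^(-2)
= 3096.7397 * 0.84168
= 2606.4639


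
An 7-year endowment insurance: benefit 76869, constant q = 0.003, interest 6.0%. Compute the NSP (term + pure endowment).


Term component = 1276.699
Pure endowment = 7_p_x * v^7 * benefit = 0.979188 * 0.665057 * 76869 = 50058.3214
NSP = 51335.0204


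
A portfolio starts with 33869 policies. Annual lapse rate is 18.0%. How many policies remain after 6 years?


remaining = initial * (1 - lapse)^years
= 33869 * (1 - 0.18)^6
= 33869 * 0.304007
= 10296.402


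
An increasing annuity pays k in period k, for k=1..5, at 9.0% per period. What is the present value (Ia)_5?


(Ia)_n = sum_{k=1}^{n} k * v^k, v = 1/(1+i)
v = 0.917431
Sum computed term by term:
(Ia)_5 = 11.0007


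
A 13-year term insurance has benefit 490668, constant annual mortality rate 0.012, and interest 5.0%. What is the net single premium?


NSP = benefit * sum_{k=0}^{n-1} k_p_x * q * v^(k+1)
With constant q=0.012, v=0.952381
Sum = 0.105814
NSP = 490668 * 0.105814
= 51919.6328


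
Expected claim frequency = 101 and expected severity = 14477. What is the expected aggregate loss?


E[S] = E[N] * E[X]
= 101 * 14477
= 1.4622e+06


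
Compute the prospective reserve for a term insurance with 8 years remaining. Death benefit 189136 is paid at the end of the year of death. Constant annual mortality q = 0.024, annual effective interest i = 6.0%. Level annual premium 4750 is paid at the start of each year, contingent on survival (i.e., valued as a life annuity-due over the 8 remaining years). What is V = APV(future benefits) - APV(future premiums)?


v = 1/(1+i) = 0.943396
APV(future benefits) per unit = sum_{k=0}^{7} k_p_x * q * v^(k+1) = 0.138115
APV(future benefits) = 189136 * 0.138115 = 26122.5624
Life annuity-due factor ä_{x:8} = sum_{k=0}^{7} k_p_x * v^k = 6.100089
APV(future premiums) = 4750 * 6.100089 = 28975.4246
V = 26122.5624 - 28975.4246
= -2852.8622


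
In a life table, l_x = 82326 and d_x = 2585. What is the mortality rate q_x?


q_x = d_x / l_x
= 2585 / 82326
= 0.0314


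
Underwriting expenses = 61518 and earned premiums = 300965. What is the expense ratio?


Expense ratio = expenses / premiums
= 61518 / 300965
= 0.2044


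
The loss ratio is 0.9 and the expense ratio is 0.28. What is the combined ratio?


Combined ratio = loss ratio + expense ratio
= 0.9 + 0.28
= 1.18


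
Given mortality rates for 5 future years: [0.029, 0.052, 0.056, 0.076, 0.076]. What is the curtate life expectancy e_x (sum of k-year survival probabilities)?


e_x = sum_{k=1}^{n} k_p_x
k_p_x values:
  1_p_x = 0.971
  2_p_x = 0.920508
  3_p_x = 0.86896
  4_p_x = 0.802919
  5_p_x = 0.741897
e_x = 4.3053


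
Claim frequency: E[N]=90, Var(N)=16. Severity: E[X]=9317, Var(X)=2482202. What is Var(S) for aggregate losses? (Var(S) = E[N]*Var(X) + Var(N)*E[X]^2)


Var(S) = E[N]*Var(X) + Var(N)*E[X]^2
= 90*2482202 + 16*9317^2
= 223398180 + 1388903824
= 1.6123e+09


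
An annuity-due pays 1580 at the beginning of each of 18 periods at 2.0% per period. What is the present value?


PV_due = PMT * (1-(1+i)^(-n))/i * (1+i)
PV_immediate = 23687.4094
PV_due = 23687.4094 * 1.02
= 24161.1576


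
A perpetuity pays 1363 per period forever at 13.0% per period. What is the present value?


PV = PMT / i
= 1363 / 0.13
= 10484.6154


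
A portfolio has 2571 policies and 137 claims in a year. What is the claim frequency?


frequency = claims / policies
= 137 / 2571
= 0.0533


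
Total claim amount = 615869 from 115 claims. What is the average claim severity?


severity = total / number
= 615869 / 115
= 5355.3826


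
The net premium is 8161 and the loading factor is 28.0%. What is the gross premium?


Gross = net * (1 + loading)
= 8161 * (1 + 0.28)
= 8161 * 1.28
= 10446.08


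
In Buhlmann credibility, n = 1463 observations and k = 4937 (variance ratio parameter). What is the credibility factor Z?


Z = n / (n + k)
= 1463 / (1463 + 4937)
= 1463 / 6400
= 0.2286


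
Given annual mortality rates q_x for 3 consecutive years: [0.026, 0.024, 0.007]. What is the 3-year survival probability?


p_k = 1 - q_k for each year
Survival = product of (1 - q_k)
= 0.974 * 0.976 * 0.993
= 0.944


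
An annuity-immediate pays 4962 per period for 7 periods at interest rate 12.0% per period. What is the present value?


PV = PMT * (1 - (1+i)^(-n)) / i
= 4962 * (1 - (1+0.12)^(-7)) / 0.12
= 4962 * (1 - 0.452349) / 0.12
= 4962 * 4.563757
= 22645.3599


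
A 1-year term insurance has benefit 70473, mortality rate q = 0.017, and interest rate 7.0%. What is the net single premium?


NSP = benefit * q * v
v = 1/(1+i) = 0.934579
NSP = 70473 * 0.017 * 0.934579
= 1119.6645


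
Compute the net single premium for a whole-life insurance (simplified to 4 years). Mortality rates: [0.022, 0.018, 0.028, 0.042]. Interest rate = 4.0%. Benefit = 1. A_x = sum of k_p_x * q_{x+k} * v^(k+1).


v = 0.961538
Year 0: k_p_x=1.0, q=0.022, term=0.021154
Year 1: k_p_x=0.978, q=0.018, term=0.016276
Year 2: k_p_x=0.960396, q=0.028, term=0.023906
Year 3: k_p_x=0.933505, q=0.042, term=0.033514
A_x = 0.0949


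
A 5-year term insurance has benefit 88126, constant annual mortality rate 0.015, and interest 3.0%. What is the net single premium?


NSP = benefit * sum_{k=0}^{n-1} k_p_x * q * v^(k+1)
With constant q=0.015, v=0.970874
Sum = 0.066725
NSP = 88126 * 0.066725
= 5880.2044


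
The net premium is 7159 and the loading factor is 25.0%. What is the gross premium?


Gross = net * (1 + loading)
= 7159 * (1 + 0.25)
= 7159 * 1.25
= 8948.75


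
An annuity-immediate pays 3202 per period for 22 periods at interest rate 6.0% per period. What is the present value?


PV = PMT * (1 - (1+i)^(-n)) / i
= 3202 * (1 - (1+0.06)^(-22)) / 0.06
= 3202 * (1 - 0.277505) / 0.06
= 3202 * 12.041582
= 38557.1447


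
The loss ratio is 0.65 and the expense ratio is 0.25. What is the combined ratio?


Combined ratio = loss ratio + expense ratio
= 0.65 + 0.25
= 0.9


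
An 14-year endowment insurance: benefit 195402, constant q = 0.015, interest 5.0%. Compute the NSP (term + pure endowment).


Term component = 26661.1306
Pure endowment = 14_p_x * v^14 * benefit = 0.809296 * 0.505068 * 195402 = 79870.434
NSP = 106531.5646


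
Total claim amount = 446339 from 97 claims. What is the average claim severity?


severity = total / number
= 446339 / 97
= 4601.433


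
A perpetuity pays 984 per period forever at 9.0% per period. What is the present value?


PV = PMT / i
= 984 / 0.09
= 10933.3333


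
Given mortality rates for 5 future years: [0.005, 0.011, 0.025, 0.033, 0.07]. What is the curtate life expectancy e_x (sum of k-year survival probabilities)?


e_x = sum_{k=1}^{n} k_p_x
k_p_x values:
  1_p_x = 0.995
  2_p_x = 0.984055
  3_p_x = 0.959454
  4_p_x = 0.927792
  5_p_x = 0.862846
e_x = 4.7291


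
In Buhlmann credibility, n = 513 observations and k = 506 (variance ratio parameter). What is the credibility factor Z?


Z = n / (n + k)
= 513 / (513 + 506)
= 513 / 1019
= 0.5034


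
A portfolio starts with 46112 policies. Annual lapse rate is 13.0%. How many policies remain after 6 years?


remaining = initial * (1 - lapse)^years
= 46112 * (1 - 0.13)^6
= 46112 * 0.433626
= 19995.3714


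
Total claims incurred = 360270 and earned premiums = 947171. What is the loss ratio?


Loss ratio = claims / premiums
= 360270 / 947171
= 0.3804


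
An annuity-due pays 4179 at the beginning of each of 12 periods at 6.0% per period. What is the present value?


PV_due = PMT * (1-(1+i)^(-n))/i * (1+i)
PV_immediate = 35036.0838
PV_due = 35036.0838 * 1.06
= 37138.2489


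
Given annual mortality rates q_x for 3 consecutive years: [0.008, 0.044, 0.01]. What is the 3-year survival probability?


p_k = 1 - q_k for each year
Survival = product of (1 - q_k)
= 0.992 * 0.956 * 0.99
= 0.9389


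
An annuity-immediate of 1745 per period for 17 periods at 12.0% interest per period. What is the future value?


FV = PMT * ((1+i)^n - 1) / i
= 1745 * ((1.12)^17 - 1) / 0.12
= 1745 * (6.866041 - 1) / 0.12
= 85302.0113


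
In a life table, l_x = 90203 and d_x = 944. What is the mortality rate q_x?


q_x = d_x / l_x
= 944 / 90203
= 0.0105


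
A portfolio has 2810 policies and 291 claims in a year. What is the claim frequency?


frequency = claims / policies
= 291 / 2810
= 0.1036


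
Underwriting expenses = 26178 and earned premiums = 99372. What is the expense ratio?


Expense ratio = expenses / premiums
= 26178 / 99372
= 0.2634


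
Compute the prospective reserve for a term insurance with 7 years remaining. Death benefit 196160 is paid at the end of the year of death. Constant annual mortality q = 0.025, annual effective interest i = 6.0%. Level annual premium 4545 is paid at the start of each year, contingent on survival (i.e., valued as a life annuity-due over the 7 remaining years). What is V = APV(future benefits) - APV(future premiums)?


v = 1/(1+i) = 0.943396
APV(future benefits) per unit = sum_{k=0}^{6} k_p_x * q * v^(k+1) = 0.130281
APV(future benefits) = 196160 * 0.130281 = 25555.8259
Life annuity-due factor ä_{x:7} = sum_{k=0}^{6} k_p_x * v^k = 5.523894
APV(future premiums) = 4545 * 5.523894 = 25106.0976
V = 25555.8259 - 25106.0976
= 449.7283


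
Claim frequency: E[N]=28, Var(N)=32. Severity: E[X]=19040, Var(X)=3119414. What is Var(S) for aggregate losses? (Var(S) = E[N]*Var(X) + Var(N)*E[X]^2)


Var(S) = E[N]*Var(X) + Var(N)*E[X]^2
= 28*3119414 + 32*19040^2
= 87343592 + 11600691200
= 1.1688e+10


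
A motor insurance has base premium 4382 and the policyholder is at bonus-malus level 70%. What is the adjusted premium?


adjusted = base * BM_level / 100
= 4382 * 70 / 100
= 4382 * 0.7
= 3067.4


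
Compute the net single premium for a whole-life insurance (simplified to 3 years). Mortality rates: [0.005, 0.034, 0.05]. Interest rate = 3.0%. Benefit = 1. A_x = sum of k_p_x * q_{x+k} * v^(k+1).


v = 0.970874
Year 0: k_p_x=1.0, q=0.005, term=0.004854
Year 1: k_p_x=0.995, q=0.034, term=0.031888
Year 2: k_p_x=0.96117, q=0.05, term=0.04398
A_x = 0.0807


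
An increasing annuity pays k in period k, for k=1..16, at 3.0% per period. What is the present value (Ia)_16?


(Ia)_n = sum_{k=1}^{n} k * v^k, v = 1/(1+i)
v = 0.970874
Sum computed term by term:
(Ia)_16 = 98.9088


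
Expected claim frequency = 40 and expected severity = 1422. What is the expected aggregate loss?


E[S] = E[N] * E[X]
= 40 * 1422
= 56880


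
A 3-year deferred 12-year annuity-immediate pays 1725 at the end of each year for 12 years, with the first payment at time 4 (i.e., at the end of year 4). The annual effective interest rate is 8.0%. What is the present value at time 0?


PV at time 3 of the 12-year annuity-immediate:
a_n = 1725 * (1-(1+0.08)^(-12))/0.08 = 12999.7346
Discount back 3 years to time 0:
PV = 12999.7346 * (1+0.08)^(-3)
= 12999.7346 * 0.793832
= 10319.6084


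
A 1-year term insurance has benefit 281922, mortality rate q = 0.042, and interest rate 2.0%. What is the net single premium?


NSP = benefit * q * v
v = 1/(1+i) = 0.980392
NSP = 281922 * 0.042 * 0.980392
= 11608.5529


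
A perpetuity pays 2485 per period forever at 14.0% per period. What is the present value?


PV = PMT / i
= 2485 / 0.14
= 17750.0


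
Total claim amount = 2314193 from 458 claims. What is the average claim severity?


severity = total / number
= 2314193 / 458
= 5052.8231


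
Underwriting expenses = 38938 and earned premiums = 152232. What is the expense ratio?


Expense ratio = expenses / premiums
= 38938 / 152232
= 0.2558


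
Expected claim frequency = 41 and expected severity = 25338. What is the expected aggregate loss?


E[S] = E[N] * E[X]
= 41 * 25338
= 1.0389e+06


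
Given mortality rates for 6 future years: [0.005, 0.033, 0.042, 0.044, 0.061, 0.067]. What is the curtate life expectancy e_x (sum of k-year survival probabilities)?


e_x = sum_{k=1}^{n} k_p_x
k_p_x values:
  1_p_x = 0.995
  2_p_x = 0.962165
  3_p_x = 0.921754
  4_p_x = 0.881197
  5_p_x = 0.827444
  6_p_x = 0.772005
e_x = 5.3596


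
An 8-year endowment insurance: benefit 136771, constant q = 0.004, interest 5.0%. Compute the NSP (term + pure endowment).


Term component = 3490.3826
Pure endowment = 8_p_x * v^8 * benefit = 0.968444 * 0.676839 * 136771 = 89650.8346
NSP = 93141.2172


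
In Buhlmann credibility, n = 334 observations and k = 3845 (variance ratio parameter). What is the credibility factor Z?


Z = n / (n + k)
= 334 / (334 + 3845)
= 334 / 4179
= 0.0799


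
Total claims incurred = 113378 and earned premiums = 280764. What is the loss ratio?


Loss ratio = claims / premiums
= 113378 / 280764
= 0.4038


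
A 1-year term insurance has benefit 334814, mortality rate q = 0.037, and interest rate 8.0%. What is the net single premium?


NSP = benefit * q * v
v = 1/(1+i) = 0.925926
NSP = 334814 * 0.037 * 0.925926
= 11470.4796


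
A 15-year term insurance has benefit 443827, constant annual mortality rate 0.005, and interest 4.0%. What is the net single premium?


NSP = benefit * sum_{k=0}^{n-1} k_p_x * q * v^(k+1)
With constant q=0.005, v=0.961538
Sum = 0.053884
NSP = 443827 * 0.053884
= 23915.0694


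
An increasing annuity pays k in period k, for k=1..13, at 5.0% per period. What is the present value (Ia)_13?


(Ia)_n = sum_{k=1}^{n} k * v^k, v = 1/(1+i)
v = 0.952381
Sum computed term by term:
(Ia)_13 = 59.3815


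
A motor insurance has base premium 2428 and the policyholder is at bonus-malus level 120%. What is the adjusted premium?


adjusted = base * BM_level / 100
= 2428 * 120 / 100
= 2428 * 1.2
= 2913.6


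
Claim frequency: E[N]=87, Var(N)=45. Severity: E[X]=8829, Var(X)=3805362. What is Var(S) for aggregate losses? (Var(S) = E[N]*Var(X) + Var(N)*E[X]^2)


Var(S) = E[N]*Var(X) + Var(N)*E[X]^2
= 87*3805362 + 45*8829^2
= 331066494 + 3507805845
= 3.8389e+09


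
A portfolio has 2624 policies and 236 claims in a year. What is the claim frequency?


frequency = claims / policies
= 236 / 2624
= 0.0899


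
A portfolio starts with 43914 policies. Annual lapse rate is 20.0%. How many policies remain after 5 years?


remaining = initial * (1 - lapse)^years
= 43914 * (1 - 0.2)^5
= 43914 * 0.32768
= 14389.7395


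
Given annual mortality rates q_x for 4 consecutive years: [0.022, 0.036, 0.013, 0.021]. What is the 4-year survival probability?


p_k = 1 - q_k for each year
Survival = product of (1 - q_k)
= 0.978 * 0.964 * 0.987 * 0.979
= 0.911


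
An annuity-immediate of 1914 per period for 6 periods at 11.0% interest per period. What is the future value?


FV = PMT * ((1+i)^n - 1) / i
= 1914 * ((1.11)^6 - 1) / 0.11
= 1914 * (1.870415 - 1) / 0.11
= 15145.2132


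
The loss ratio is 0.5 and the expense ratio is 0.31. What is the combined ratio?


Combined ratio = loss ratio + expense ratio
= 0.5 + 0.31
= 0.81


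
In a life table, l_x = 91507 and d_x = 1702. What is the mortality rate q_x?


q_x = d_x / l_x
= 1702 / 91507
= 0.0186


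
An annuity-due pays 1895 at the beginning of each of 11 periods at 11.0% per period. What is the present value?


PV_due = PMT * (1-(1+i)^(-n))/i * (1+i)
PV_immediate = 11761.3465
PV_due = 11761.3465 * 1.11
= 13055.0947


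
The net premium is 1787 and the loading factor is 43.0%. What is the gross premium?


Gross = net * (1 + loading)
= 1787 * (1 + 0.43)
= 1787 * 1.43
= 2555.41


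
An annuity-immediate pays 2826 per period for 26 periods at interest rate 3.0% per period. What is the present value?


PV = PMT * (1 - (1+i)^(-n)) / i
= 2826 * (1 - (1+0.03)^(-26)) / 0.03
= 2826 * (1 - 0.463695) / 0.03
= 2826 * 17.876842
= 50519.9567


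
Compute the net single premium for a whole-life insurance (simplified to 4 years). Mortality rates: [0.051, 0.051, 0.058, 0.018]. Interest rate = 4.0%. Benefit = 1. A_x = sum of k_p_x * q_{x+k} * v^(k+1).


v = 0.961538
Year 0: k_p_x=1.0, q=0.051, term=0.049038
Year 1: k_p_x=0.949, q=0.051, term=0.044748
Year 2: k_p_x=0.900601, q=0.058, term=0.046437
Year 3: k_p_x=0.848366, q=0.018, term=0.013053
A_x = 0.1533


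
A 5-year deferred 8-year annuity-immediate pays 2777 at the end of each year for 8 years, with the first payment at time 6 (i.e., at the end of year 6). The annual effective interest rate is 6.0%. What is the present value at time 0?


PV at time 5 of the 8-year annuity-immediate:
a_n = 2777 * (1-(1+0.06)^(-8))/0.06 = 17244.5974
Discount back 5 years to time 0:
PV = 17244.5974 * (1+0.06)^(-5)
= 17244.5974 * 0.747258
= 12886.1664


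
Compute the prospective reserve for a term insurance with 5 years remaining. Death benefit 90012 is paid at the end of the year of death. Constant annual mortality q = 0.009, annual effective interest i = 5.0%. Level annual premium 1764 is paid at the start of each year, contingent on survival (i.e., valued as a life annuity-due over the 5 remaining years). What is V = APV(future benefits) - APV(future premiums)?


v = 1/(1+i) = 0.952381
APV(future benefits) per unit = sum_{k=0}^{4} k_p_x * q * v^(k+1) = 0.038304
APV(future benefits) = 90012 * 0.038304 = 3447.8133
Life annuity-due factor ä_{x:5} = sum_{k=0}^{4} k_p_x * v^k = 4.468792
APV(future premiums) = 1764 * 4.468792 = 7882.9488
V = 3447.8133 - 7882.9488
= -4435.1354


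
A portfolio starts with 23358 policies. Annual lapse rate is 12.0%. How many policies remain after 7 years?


remaining = initial * (1 - lapse)^years
= 23358 * (1 - 0.12)^7
= 23358 * 0.408676
= 9545.8446


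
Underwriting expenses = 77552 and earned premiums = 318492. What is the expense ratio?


Expense ratio = expenses / premiums
= 77552 / 318492
= 0.2435


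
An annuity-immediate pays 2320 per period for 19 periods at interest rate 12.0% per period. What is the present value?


PV = PMT * (1 - (1+i)^(-n)) / i
= 2320 * (1 - (1+0.12)^(-19)) / 0.12
= 2320 * (1 - 0.116107) / 0.12
= 2320 * 7.365777
= 17088.6023


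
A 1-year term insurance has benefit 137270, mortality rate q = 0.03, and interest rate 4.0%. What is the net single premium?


NSP = benefit * q * v
v = 1/(1+i) = 0.961538
NSP = 137270 * 0.03 * 0.961538
= 3959.7115


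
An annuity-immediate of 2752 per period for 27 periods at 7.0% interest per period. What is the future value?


FV = PMT * ((1+i)^n - 1) / i
= 2752 * ((1.07)^27 - 1) / 0.07
= 2752 * (6.213868 - 1) / 0.07
= 204979.4817


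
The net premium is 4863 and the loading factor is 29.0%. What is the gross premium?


Gross = net * (1 + loading)
= 4863 * (1 + 0.29)
= 4863 * 1.29
= 6273.27


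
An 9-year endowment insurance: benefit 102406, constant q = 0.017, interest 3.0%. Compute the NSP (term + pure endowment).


Term component = 12711.5327
Pure endowment = 9_p_x * v^9 * benefit = 0.857002 * 0.766417 * 102406 = 67262.3507
NSP = 79973.8834


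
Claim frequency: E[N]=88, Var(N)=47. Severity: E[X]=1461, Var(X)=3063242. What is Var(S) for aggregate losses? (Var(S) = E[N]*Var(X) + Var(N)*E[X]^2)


Var(S) = E[N]*Var(X) + Var(N)*E[X]^2
= 88*3063242 + 47*1461^2
= 269565296 + 100322487
= 3.6989e+08


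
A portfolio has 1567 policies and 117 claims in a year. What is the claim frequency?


frequency = claims / policies
= 117 / 1567
= 0.0747


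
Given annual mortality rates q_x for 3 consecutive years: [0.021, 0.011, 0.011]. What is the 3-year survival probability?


p_k = 1 - q_k for each year
Survival = product of (1 - q_k)
= 0.979 * 0.989 * 0.989
= 0.9576


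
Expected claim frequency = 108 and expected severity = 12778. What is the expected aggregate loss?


E[S] = E[N] * E[X]
= 108 * 12778
= 1.3800e+06


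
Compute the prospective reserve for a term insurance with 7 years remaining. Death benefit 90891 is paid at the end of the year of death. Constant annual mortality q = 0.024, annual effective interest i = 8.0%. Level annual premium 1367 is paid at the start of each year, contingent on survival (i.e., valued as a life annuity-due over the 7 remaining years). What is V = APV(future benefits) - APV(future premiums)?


v = 1/(1+i) = 0.925926
APV(future benefits) per unit = sum_{k=0}^{6} k_p_x * q * v^(k+1) = 0.117174
APV(future benefits) = 90891 * 0.117174 = 10650.0563
Life annuity-due factor ä_{x:7} = sum_{k=0}^{6} k_p_x * v^k = 5.272827
APV(future premiums) = 1367 * 5.272827 = 7207.9548
V = 10650.0563 - 7207.9548
= 3442.1016


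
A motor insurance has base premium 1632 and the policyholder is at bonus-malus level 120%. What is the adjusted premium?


adjusted = base * BM_level / 100
= 1632 * 120 / 100
= 1632 * 1.2
= 1958.4


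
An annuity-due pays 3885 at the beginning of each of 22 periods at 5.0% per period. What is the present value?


PV_due = PMT * (1-(1+i)^(-n))/i * (1+i)
PV_immediate = 51138.265
PV_due = 51138.265 * 1.05
= 53695.1783


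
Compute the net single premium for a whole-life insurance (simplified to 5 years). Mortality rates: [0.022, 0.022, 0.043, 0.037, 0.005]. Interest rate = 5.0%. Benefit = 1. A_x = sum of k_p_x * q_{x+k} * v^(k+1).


v = 0.952381
Year 0: k_p_x=1.0, q=0.022, term=0.020952
Year 1: k_p_x=0.978, q=0.022, term=0.019516
Year 2: k_p_x=0.956484, q=0.043, term=0.035529
Year 3: k_p_x=0.915355, q=0.037, term=0.027863
Year 4: k_p_x=0.881487, q=0.005, term=0.003453
A_x = 0.1073


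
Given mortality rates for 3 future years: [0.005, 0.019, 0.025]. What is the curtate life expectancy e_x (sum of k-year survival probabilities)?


e_x = sum_{k=1}^{n} k_p_x
k_p_x values:
  1_p_x = 0.995
  2_p_x = 0.976095
  3_p_x = 0.951693
e_x = 2.9228


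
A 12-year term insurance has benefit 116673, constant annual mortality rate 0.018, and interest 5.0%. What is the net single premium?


NSP = benefit * sum_{k=0}^{n-1} k_p_x * q * v^(k+1)
With constant q=0.018, v=0.952381
Sum = 0.146175
NSP = 116673 * 0.146175
= 17054.7286


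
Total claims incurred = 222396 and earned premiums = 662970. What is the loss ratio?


Loss ratio = claims / premiums
= 222396 / 662970
= 0.3355


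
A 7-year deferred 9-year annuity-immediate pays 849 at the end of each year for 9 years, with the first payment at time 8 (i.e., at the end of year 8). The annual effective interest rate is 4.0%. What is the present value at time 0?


PV at time 7 of the 9-year annuity-immediate:
a_n = 849 * (1-(1+0.04)^(-9))/0.04 = 6312.5965
Discount back 7 years to time 0:
PV = 6312.5965 * (1+0.04)^(-7)
= 6312.5965 * 0.759918
= 4797.0546


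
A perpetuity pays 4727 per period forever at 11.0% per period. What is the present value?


PV = PMT / i
= 4727 / 0.11
= 42972.7273


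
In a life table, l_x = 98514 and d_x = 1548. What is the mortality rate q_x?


q_x = d_x / l_x
= 1548 / 98514
= 0.0157


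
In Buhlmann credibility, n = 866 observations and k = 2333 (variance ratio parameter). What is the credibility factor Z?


Z = n / (n + k)
= 866 / (866 + 2333)
= 866 / 3199
= 0.2707


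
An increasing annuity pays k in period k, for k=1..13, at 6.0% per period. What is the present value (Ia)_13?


(Ia)_n = sum_{k=1}^{n} k * v^k, v = 1/(1+i)
v = 0.943396
Sum computed term by term:
(Ia)_13 = 54.8156


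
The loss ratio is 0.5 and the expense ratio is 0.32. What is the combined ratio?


Combined ratio = loss ratio + expense ratio
= 0.5 + 0.32
= 0.82


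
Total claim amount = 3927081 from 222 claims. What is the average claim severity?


severity = total / number
= 3927081 / 222
= 17689.5541


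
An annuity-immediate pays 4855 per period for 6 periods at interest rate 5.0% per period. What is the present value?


PV = PMT * (1 - (1+i)^(-n)) / i
= 4855 * (1 - (1+0.05)^(-6)) / 0.05
= 4855 * (1 - 0.746215) / 0.05
= 4855 * 5.075692
= 24642.485


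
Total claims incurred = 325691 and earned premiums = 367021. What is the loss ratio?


Loss ratio = claims / premiums
= 325691 / 367021
= 0.8874


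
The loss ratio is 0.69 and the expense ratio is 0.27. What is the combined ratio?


Combined ratio = loss ratio + expense ratio
= 0.69 + 0.27
= 0.96


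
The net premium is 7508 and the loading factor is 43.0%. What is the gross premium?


Gross = net * (1 + loading)
= 7508 * (1 + 0.43)
= 7508 * 1.43
= 10736.44


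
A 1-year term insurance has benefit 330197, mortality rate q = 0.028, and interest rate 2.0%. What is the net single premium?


NSP = benefit * q * v
v = 1/(1+i) = 0.980392
NSP = 330197 * 0.028 * 0.980392
= 9064.2314


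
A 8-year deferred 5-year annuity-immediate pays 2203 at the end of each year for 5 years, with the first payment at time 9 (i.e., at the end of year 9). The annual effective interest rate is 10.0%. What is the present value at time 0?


PV at time 8 of the 5-year annuity-immediate:
a_n = 2203 * (1-(1+0.1)^(-5))/0.1 = 8351.1033
Discount back 8 years to time 0:
PV = 8351.1033 * (1+0.1)^(-8)
= 8351.1033 * 0.466507
= 3895.8513


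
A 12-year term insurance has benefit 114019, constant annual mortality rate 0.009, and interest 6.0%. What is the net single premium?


NSP = benefit * sum_{k=0}^{n-1} k_p_x * q * v^(k+1)
With constant q=0.009, v=0.943396
Sum = 0.072277
NSP = 114019 * 0.072277
= 8240.9658


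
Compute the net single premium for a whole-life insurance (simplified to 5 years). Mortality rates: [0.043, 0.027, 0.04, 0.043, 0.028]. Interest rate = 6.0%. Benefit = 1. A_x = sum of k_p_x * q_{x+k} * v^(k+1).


v = 0.943396
Year 0: k_p_x=1.0, q=0.043, term=0.040566
Year 1: k_p_x=0.957, q=0.027, term=0.022997
Year 2: k_p_x=0.931161, q=0.04, term=0.031273
Year 3: k_p_x=0.893915, q=0.043, term=0.030447
Year 4: k_p_x=0.855476, q=0.028, term=0.017899
A_x = 0.1432


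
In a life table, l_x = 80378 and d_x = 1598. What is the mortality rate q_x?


q_x = d_x / l_x
= 1598 / 80378
= 0.0199


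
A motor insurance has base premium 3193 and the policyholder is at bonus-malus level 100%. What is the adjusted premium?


adjusted = base * BM_level / 100
= 3193 * 100 / 100
= 3193 * 1.0
= 3193.0


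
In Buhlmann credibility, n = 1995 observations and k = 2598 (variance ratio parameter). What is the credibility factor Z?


Z = n / (n + k)
= 1995 / (1995 + 2598)
= 1995 / 4593
= 0.4344


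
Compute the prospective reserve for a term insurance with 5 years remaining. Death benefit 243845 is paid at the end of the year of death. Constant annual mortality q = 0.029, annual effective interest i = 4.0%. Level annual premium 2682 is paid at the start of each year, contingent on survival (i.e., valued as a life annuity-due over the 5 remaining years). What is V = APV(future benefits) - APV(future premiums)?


v = 1/(1+i) = 0.961538
APV(future benefits) per unit = sum_{k=0}^{4} k_p_x * q * v^(k+1) = 0.12211
APV(future benefits) = 243845 * 0.12211 = 29775.9028
Life annuity-due factor ä_{x:5} = sum_{k=0}^{4} k_p_x * v^k = 4.379116
APV(future premiums) = 2682 * 4.379116 = 11744.7884
V = 29775.9028 - 11744.7884
= 18031.1143


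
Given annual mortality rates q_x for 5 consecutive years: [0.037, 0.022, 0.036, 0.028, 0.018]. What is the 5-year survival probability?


p_k = 1 - q_k for each year
Survival = product of (1 - q_k)
= 0.963 * 0.978 * 0.964 * 0.972 * 0.982
= 0.8666


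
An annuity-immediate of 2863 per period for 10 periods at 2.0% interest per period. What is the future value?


FV = PMT * ((1+i)^n - 1) / i
= 2863 * ((1.02)^10 - 1) / 0.02
= 2863 * (1.218994 - 1) / 0.02
= 31349.0512


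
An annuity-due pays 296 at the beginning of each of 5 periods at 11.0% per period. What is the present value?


PV_due = PMT * (1-(1+i)^(-n))/i * (1+i)
PV_immediate = 1093.9855
PV_due = 1093.9855 * 1.11
= 1214.3239


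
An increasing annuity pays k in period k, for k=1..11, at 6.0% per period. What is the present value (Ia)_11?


(Ia)_n = sum_{k=1}^{n} k * v^k, v = 1/(1+i)
v = 0.943396
Sum computed term by term:
(Ia)_11 = 42.7571


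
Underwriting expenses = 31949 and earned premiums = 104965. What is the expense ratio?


Expense ratio = expenses / premiums
= 31949 / 104965
= 0.3044


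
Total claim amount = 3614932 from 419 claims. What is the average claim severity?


severity = total / number
= 3614932 / 419
= 8627.5227


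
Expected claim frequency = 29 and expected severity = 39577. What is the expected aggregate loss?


E[S] = E[N] * E[X]
= 29 * 39577
= 1.1477e+06


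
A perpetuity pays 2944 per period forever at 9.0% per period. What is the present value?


PV = PMT / i
= 2944 / 0.09
= 32711.1111


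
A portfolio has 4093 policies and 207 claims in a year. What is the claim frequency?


frequency = claims / policies
= 207 / 4093
= 0.0506


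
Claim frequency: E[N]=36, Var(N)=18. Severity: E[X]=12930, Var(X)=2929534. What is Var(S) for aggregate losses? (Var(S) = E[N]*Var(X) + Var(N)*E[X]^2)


Var(S) = E[N]*Var(X) + Var(N)*E[X]^2
= 36*2929534 + 18*12930^2
= 105463224 + 3009328200
= 3.1148e+09


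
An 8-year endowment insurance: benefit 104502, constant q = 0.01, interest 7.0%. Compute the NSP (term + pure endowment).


Term component = 6047.4548
Pure endowment = 8_p_x * v^8 * benefit = 0.922745 * 0.582009 * 104502 = 56122.3616
NSP = 62169.8164


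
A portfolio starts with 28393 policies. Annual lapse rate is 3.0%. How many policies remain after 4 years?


remaining = initial * (1 - lapse)^years
= 28393 * (1 - 0.03)^4
= 28393 * 0.885293
= 25136.1188


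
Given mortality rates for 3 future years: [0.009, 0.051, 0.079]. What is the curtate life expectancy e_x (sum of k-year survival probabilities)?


e_x = sum_{k=1}^{n} k_p_x
k_p_x values:
  1_p_x = 0.991
  2_p_x = 0.940459
  3_p_x = 0.866163
e_x = 2.7976


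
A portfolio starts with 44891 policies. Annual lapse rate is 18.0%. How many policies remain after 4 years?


remaining = initial * (1 - lapse)^years
= 44891 * (1 - 0.18)^4
= 44891 * 0.452122
= 20296.1979


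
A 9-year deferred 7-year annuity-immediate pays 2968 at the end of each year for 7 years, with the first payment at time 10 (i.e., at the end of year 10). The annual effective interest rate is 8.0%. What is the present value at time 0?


PV at time 9 of the 7-year annuity-immediate:
a_n = 2968 * (1-(1+0.08)^(-7))/0.08 = 15452.5063
Discount back 9 years to time 0:
PV = 15452.5063 * (1+0.08)^(-9)
= 15452.5063 * 0.500249
= 7730.1003


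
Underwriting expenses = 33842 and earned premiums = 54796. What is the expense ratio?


Expense ratio = expenses / premiums
= 33842 / 54796
= 0.6176


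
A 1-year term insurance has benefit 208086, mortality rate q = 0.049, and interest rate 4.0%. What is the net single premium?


NSP = benefit * q * v
v = 1/(1+i) = 0.961538
NSP = 208086 * 0.049 * 0.961538
= 9804.0519


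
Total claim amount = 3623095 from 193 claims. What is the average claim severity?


severity = total / number
= 3623095 / 193
= 18772.513


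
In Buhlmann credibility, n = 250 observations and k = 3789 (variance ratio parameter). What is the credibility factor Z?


Z = n / (n + k)
= 250 / (250 + 3789)
= 250 / 4039
= 0.0619


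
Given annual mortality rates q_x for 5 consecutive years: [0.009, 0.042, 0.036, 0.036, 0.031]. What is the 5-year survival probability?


p_k = 1 - q_k for each year
Survival = product of (1 - q_k)
= 0.991 * 0.958 * 0.964 * 0.964 * 0.969
= 0.8549


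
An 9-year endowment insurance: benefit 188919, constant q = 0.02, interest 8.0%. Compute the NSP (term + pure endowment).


Term component = 22024.8777
Pure endowment = 9_p_x * v^9 * benefit = 0.833748 * 0.500249 * 188919 = 78794.6117
NSP = 100819.4894


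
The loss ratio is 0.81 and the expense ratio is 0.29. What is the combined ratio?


Combined ratio = loss ratio + expense ratio
= 0.81 + 0.29
= 1.1


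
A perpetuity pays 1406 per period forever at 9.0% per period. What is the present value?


PV = PMT / i
= 1406 / 0.09
= 15622.2222


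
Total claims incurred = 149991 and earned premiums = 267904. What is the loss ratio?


Loss ratio = claims / premiums
= 149991 / 267904
= 0.5599


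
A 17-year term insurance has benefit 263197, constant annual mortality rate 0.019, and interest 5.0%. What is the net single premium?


NSP = benefit * sum_{k=0}^{n-1} k_p_x * q * v^(k+1)
With constant q=0.019, v=0.952381
Sum = 0.188654
NSP = 263197 * 0.188654
= 49653.2307
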